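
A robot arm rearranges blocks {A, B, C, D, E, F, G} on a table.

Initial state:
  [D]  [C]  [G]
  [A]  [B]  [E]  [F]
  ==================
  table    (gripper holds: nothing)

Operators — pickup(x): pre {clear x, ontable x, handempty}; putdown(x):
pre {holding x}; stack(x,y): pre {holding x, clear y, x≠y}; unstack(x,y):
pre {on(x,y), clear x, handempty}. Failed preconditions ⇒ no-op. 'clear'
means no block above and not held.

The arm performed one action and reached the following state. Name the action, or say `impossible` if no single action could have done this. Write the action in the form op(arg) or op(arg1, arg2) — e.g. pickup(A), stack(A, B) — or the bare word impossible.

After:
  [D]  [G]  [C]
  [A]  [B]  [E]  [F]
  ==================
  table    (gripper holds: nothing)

impossible

target: towers=[A/D; B/G; E/C; F] holding=-
         pickup(F) → towers=[A/D; B/C; E/G] holding=F
     unstack(G, E) → towers=[A/D; B/C; E; F] holding=G
     unstack(D, A) → towers=[A; B/C; E/G; F] holding=D
     unstack(C, B) → towers=[A/D; B; E/G; F] holding=C
none of the 4 applicable actions match → impossible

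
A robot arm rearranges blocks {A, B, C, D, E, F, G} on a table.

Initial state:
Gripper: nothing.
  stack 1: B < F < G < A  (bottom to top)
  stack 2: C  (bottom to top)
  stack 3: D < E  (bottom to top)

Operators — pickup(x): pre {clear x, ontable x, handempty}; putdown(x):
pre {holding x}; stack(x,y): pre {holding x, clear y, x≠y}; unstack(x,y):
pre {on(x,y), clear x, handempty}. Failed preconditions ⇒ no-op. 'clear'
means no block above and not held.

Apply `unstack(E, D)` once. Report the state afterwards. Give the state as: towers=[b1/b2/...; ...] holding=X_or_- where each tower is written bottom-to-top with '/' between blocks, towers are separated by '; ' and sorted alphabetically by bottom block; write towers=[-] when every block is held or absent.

before: towers=[B/F/G/A; C; D/E] holding=-
pre[unstack(E, D)]: on(E,D) ok, clear(E) ok, handempty ok
all met → apply unstack(E, D)
after:  towers=[B/F/G/A; C; D] holding=E

towers=[B/F/G/A; C; D] holding=E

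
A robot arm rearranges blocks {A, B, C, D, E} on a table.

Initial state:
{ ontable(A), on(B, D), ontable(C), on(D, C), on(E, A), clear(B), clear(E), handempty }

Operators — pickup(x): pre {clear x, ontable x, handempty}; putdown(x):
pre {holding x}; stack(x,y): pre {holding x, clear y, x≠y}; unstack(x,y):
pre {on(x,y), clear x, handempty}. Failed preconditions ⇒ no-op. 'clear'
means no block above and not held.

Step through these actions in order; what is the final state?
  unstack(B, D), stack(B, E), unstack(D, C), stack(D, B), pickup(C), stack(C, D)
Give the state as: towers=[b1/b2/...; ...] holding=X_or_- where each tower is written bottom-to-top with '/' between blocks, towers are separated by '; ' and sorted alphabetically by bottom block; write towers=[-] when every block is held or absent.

towers=[A/E/B/D/C] holding=-

step 1 (unstack(B, D)): towers=[A/E; C/D] holding=B
step 2 (stack(B, E)): towers=[A/E/B; C/D] holding=-
step 3 (unstack(D, C)): towers=[A/E/B; C] holding=D
step 4 (stack(D, B)): towers=[A/E/B/D; C] holding=-
step 5 (pickup(C)): towers=[A/E/B/D] holding=C
step 6 (stack(C, D)): towers=[A/E/B/D/C] holding=-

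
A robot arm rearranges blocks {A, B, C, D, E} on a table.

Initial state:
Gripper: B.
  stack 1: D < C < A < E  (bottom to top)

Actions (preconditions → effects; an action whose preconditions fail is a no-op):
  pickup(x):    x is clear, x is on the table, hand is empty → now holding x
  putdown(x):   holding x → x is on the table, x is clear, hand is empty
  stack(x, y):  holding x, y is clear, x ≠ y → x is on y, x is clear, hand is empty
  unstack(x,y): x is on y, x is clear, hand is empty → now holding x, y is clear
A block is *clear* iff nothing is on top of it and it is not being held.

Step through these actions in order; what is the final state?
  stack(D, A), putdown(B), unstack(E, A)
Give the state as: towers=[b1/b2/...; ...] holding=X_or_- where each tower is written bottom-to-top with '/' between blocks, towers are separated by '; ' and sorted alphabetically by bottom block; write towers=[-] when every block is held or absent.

step 1 (stack(D, A)) [no-op]: towers=[D/C/A/E] holding=B
step 2 (putdown(B)): towers=[B; D/C/A/E] holding=-
step 3 (unstack(E, A)): towers=[B; D/C/A] holding=E

towers=[B; D/C/A] holding=E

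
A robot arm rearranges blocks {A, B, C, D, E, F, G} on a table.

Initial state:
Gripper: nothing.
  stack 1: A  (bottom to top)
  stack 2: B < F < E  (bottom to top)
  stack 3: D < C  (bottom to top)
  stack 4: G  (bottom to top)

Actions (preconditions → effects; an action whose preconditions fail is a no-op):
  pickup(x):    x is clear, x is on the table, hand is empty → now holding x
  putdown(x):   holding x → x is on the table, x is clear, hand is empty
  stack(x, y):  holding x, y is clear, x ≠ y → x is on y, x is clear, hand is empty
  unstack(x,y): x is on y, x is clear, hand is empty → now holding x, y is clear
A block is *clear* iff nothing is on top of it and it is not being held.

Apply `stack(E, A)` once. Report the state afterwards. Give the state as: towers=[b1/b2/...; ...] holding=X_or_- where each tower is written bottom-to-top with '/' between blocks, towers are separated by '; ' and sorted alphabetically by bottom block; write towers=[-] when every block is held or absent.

before: towers=[A; B/F/E; D/C; G] holding=-
pre[stack(E, A)]: holding(E) fail, clear(A) ok, E≠A ok
holding(E) unmet → stack(E, A) is a no-op
after:  towers=[A; B/F/E; D/C; G] holding=-

towers=[A; B/F/E; D/C; G] holding=-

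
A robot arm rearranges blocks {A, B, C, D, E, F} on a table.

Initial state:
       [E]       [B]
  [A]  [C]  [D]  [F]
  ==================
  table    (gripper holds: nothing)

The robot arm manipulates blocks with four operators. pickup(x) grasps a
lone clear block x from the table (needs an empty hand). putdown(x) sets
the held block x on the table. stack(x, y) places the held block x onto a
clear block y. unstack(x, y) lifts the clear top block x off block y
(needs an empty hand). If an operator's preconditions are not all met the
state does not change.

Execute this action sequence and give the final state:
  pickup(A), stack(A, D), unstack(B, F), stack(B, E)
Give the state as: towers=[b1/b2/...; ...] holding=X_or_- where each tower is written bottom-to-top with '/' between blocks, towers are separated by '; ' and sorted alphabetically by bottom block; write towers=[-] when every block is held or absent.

step 1 (pickup(A)): towers=[C/E; D; F/B] holding=A
step 2 (stack(A, D)): towers=[C/E; D/A; F/B] holding=-
step 3 (unstack(B, F)): towers=[C/E; D/A; F] holding=B
step 4 (stack(B, E)): towers=[C/E/B; D/A; F] holding=-

towers=[C/E/B; D/A; F] holding=-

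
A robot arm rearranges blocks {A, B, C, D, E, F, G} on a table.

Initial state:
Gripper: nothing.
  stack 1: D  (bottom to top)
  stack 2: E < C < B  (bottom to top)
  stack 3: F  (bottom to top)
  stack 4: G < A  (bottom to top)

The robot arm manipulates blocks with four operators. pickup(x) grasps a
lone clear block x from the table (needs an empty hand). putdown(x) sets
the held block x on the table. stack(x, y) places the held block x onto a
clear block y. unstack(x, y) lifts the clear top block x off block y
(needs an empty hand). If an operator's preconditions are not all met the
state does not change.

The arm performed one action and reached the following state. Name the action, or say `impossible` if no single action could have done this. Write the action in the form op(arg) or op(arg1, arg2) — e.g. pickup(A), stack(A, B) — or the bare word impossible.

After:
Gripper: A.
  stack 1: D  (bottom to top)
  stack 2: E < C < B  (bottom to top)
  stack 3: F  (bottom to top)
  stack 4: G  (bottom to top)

target: towers=[D; E/C/B; F; G] holding=A
     unstack(B, C) → towers=[D; E/C; F; G/A] holding=B
         pickup(F) → towers=[D; E/C/B; G/A] holding=F
         pickup(D) → towers=[E/C/B; F; G/A] holding=D
     unstack(A, G) → towers=[D; E/C/B; F; G] holding=A  ← match

unstack(A, G)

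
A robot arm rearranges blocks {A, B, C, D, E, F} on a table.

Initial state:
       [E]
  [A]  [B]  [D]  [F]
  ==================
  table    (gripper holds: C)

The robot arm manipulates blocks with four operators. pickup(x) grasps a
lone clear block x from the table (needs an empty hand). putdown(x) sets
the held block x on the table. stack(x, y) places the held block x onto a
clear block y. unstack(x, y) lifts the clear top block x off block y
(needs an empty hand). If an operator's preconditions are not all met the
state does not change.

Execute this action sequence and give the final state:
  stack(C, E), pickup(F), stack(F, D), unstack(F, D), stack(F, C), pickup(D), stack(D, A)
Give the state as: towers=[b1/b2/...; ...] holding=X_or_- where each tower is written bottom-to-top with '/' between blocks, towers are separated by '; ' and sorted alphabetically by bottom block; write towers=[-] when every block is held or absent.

towers=[A/D; B/E/C/F] holding=-

step 1 (stack(C, E)): towers=[A; B/E/C; D; F] holding=-
step 2 (pickup(F)): towers=[A; B/E/C; D] holding=F
step 3 (stack(F, D)): towers=[A; B/E/C; D/F] holding=-
step 4 (unstack(F, D)): towers=[A; B/E/C; D] holding=F
step 5 (stack(F, C)): towers=[A; B/E/C/F; D] holding=-
step 6 (pickup(D)): towers=[A; B/E/C/F] holding=D
step 7 (stack(D, A)): towers=[A/D; B/E/C/F] holding=-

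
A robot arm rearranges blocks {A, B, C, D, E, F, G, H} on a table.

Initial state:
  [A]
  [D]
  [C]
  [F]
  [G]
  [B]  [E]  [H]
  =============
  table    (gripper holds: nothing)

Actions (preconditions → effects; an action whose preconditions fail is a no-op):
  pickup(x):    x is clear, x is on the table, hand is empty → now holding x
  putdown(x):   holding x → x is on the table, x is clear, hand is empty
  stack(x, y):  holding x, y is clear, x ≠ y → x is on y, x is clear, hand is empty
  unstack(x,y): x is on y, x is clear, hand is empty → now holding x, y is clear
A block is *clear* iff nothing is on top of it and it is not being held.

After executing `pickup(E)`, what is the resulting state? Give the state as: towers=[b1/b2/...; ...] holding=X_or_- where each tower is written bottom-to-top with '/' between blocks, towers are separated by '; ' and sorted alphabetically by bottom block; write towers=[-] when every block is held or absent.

before: towers=[B/G/F/C/D/A; E; H] holding=-
pre[pickup(E)]: clear(E) ✓, ontable(E) ✓, handempty ✓
all met → apply pickup(E)
after:  towers=[B/G/F/C/D/A; H] holding=E

towers=[B/G/F/C/D/A; H] holding=E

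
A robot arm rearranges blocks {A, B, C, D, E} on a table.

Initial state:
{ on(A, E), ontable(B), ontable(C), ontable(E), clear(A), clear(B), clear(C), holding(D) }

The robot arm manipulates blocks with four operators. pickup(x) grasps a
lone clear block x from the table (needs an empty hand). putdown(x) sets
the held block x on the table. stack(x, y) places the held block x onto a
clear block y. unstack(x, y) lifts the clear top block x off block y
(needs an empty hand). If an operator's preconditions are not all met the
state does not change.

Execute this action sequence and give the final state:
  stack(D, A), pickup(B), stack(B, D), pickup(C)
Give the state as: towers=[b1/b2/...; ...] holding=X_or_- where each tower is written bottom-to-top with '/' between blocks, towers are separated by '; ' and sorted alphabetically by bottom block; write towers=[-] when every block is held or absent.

step 1 (stack(D, A)): towers=[B; C; E/A/D] holding=-
step 2 (pickup(B)): towers=[C; E/A/D] holding=B
step 3 (stack(B, D)): towers=[C; E/A/D/B] holding=-
step 4 (pickup(C)): towers=[E/A/D/B] holding=C

towers=[E/A/D/B] holding=C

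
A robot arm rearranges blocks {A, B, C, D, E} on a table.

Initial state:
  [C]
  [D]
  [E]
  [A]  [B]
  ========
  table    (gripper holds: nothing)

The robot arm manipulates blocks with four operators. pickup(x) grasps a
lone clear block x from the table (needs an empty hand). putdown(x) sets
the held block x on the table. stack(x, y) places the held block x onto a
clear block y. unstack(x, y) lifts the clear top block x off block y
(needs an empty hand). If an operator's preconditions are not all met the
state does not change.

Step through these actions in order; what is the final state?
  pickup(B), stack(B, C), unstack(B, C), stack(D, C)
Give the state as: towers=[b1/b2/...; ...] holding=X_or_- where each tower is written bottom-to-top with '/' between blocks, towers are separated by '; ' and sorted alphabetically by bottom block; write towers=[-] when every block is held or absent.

step 1 (pickup(B)): towers=[A/E/D/C] holding=B
step 2 (stack(B, C)): towers=[A/E/D/C/B] holding=-
step 3 (unstack(B, C)): towers=[A/E/D/C] holding=B
step 4 (stack(D, C)) [no-op]: towers=[A/E/D/C] holding=B

towers=[A/E/D/C] holding=B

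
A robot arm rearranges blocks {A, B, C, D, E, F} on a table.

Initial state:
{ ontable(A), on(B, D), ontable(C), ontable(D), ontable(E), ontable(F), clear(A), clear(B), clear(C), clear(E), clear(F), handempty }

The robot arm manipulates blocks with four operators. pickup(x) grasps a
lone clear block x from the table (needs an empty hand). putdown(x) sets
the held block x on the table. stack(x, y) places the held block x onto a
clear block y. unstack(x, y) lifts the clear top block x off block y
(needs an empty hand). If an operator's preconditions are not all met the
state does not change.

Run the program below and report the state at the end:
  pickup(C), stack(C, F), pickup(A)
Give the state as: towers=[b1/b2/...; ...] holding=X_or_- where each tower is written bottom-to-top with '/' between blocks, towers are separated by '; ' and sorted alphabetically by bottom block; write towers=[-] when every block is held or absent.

towers=[D/B; E; F/C] holding=A

step 1 (pickup(C)): towers=[A; D/B; E; F] holding=C
step 2 (stack(C, F)): towers=[A; D/B; E; F/C] holding=-
step 3 (pickup(A)): towers=[D/B; E; F/C] holding=A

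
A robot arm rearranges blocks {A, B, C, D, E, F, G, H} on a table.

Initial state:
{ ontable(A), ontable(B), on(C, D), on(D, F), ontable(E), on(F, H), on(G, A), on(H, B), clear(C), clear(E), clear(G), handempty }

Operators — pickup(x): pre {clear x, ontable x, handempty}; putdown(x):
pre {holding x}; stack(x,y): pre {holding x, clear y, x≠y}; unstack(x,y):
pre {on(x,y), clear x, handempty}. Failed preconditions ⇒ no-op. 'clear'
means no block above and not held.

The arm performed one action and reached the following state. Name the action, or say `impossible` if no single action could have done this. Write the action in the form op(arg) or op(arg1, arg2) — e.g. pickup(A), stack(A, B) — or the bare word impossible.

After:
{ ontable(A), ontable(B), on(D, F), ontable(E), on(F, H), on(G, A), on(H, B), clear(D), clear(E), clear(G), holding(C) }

target: towers=[A/G; B/H/F/D; E] holding=C
     unstack(G, A) → towers=[A; B/H/F/D/C; E] holding=G
         pickup(E) → towers=[A/G; B/H/F/D/C] holding=E
     unstack(C, D) → towers=[A/G; B/H/F/D; E] holding=C  ← match

unstack(C, D)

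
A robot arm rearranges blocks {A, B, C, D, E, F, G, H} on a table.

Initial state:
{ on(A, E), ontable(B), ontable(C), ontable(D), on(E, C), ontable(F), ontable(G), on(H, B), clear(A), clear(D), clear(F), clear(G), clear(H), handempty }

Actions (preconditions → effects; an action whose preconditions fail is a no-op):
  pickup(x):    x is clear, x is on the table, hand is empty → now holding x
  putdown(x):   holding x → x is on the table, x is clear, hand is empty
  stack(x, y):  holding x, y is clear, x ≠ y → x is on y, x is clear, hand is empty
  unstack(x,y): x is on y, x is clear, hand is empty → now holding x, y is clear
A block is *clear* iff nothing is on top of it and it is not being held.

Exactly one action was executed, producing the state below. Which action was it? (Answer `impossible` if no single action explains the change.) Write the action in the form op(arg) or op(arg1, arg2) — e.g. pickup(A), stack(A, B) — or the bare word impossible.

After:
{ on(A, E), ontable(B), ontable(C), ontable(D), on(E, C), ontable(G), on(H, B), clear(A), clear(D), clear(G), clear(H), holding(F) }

target: towers=[B/H; C/E/A; D; G] holding=F
         pickup(G) → towers=[B/H; C/E/A; D; F] holding=G
     unstack(A, E) → towers=[B/H; C/E; D; F; G] holding=A
     unstack(H, B) → towers=[B; C/E/A; D; F; G] holding=H
         pickup(F) → towers=[B/H; C/E/A; D; G] holding=F  ← match
         pickup(D) → towers=[B/H; C/E/A; F; G] holding=D

pickup(F)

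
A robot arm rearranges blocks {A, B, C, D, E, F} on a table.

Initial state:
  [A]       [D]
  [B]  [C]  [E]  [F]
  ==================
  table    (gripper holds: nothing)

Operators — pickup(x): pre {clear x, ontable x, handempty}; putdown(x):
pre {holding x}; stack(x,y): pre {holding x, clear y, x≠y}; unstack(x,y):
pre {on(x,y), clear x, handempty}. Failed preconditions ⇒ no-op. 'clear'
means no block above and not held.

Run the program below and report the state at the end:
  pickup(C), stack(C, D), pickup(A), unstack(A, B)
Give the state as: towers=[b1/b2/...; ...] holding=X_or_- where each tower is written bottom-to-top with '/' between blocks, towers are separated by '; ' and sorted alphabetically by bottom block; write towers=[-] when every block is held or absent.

step 1 (pickup(C)): towers=[B/A; E/D; F] holding=C
step 2 (stack(C, D)): towers=[B/A; E/D/C; F] holding=-
step 3 (pickup(A)) [no-op]: towers=[B/A; E/D/C; F] holding=-
step 4 (unstack(A, B)): towers=[B; E/D/C; F] holding=A

towers=[B; E/D/C; F] holding=A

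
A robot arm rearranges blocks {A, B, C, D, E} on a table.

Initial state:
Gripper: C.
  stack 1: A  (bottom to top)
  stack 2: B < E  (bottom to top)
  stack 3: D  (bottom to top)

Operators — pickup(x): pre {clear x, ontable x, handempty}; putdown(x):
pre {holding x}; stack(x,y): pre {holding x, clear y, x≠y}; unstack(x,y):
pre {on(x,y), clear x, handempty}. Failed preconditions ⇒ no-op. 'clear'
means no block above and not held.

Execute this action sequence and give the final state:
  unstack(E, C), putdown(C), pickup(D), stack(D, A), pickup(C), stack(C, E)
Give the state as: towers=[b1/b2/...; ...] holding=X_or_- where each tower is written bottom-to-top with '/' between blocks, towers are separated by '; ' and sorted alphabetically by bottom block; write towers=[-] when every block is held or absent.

step 1 (unstack(E, C)) [no-op]: towers=[A; B/E; D] holding=C
step 2 (putdown(C)): towers=[A; B/E; C; D] holding=-
step 3 (pickup(D)): towers=[A; B/E; C] holding=D
step 4 (stack(D, A)): towers=[A/D; B/E; C] holding=-
step 5 (pickup(C)): towers=[A/D; B/E] holding=C
step 6 (stack(C, E)): towers=[A/D; B/E/C] holding=-

towers=[A/D; B/E/C] holding=-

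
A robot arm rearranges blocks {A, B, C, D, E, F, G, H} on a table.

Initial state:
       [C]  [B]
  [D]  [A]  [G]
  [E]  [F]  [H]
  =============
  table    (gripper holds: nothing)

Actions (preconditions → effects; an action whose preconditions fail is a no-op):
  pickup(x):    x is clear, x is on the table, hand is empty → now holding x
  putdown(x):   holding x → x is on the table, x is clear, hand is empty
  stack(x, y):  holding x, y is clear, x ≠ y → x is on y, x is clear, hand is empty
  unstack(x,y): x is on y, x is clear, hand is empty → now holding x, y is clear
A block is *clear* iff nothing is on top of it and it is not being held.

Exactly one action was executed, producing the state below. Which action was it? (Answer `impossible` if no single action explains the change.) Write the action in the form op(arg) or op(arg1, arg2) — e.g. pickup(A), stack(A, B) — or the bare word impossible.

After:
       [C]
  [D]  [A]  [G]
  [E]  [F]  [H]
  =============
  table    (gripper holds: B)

target: towers=[E/D; F/A/C; H/G] holding=B
     unstack(B, G) → towers=[E/D; F/A/C; H/G] holding=B  ← match
     unstack(D, E) → towers=[E; F/A/C; H/G/B] holding=D
     unstack(C, A) → towers=[E/D; F/A; H/G/B] holding=C

unstack(B, G)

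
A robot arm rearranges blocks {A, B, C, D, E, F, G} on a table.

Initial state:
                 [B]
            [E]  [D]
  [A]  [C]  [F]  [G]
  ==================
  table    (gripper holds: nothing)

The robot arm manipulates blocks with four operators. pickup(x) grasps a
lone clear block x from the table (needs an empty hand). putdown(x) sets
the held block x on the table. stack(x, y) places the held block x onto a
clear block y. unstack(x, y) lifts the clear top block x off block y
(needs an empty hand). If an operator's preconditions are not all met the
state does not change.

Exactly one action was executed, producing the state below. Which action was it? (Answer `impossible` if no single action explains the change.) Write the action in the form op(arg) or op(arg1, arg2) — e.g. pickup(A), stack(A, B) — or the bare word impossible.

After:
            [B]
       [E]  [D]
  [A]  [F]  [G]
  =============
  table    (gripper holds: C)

pickup(C)

target: towers=[A; F/E; G/D/B] holding=C
     unstack(B, D) → towers=[A; C; F/E; G/D] holding=B
         pickup(A) → towers=[C; F/E; G/D/B] holding=A
     unstack(E, F) → towers=[A; C; F; G/D/B] holding=E
         pickup(C) → towers=[A; F/E; G/D/B] holding=C  ← match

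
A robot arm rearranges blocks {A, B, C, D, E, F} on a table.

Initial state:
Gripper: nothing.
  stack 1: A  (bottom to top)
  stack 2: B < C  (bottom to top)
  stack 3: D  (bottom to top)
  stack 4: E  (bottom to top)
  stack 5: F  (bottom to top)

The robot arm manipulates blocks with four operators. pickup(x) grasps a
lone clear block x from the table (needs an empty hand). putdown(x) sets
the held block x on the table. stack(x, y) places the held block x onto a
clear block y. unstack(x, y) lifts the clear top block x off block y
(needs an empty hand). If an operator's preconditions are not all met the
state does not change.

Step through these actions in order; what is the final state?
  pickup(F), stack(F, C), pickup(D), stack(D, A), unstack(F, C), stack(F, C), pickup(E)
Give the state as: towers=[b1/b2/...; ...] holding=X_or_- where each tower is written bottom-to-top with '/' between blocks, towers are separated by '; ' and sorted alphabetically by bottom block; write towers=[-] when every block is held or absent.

step 1 (pickup(F)): towers=[A; B/C; D; E] holding=F
step 2 (stack(F, C)): towers=[A; B/C/F; D; E] holding=-
step 3 (pickup(D)): towers=[A; B/C/F; E] holding=D
step 4 (stack(D, A)): towers=[A/D; B/C/F; E] holding=-
step 5 (unstack(F, C)): towers=[A/D; B/C; E] holding=F
step 6 (stack(F, C)): towers=[A/D; B/C/F; E] holding=-
step 7 (pickup(E)): towers=[A/D; B/C/F] holding=E

towers=[A/D; B/C/F] holding=E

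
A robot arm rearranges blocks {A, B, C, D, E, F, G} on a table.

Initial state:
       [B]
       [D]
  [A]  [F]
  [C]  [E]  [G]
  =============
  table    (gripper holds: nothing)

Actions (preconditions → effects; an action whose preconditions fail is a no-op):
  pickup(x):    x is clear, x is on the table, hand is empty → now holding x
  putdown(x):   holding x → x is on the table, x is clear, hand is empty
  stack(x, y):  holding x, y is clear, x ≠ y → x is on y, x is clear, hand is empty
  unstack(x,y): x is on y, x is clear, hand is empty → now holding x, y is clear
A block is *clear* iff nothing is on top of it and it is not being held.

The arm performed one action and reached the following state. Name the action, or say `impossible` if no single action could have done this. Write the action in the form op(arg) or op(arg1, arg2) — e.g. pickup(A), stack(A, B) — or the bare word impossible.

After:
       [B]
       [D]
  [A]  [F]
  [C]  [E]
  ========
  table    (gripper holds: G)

target: towers=[C/A; E/F/D/B] holding=G
     unstack(B, D) → towers=[C/A; E/F/D; G] holding=B
         pickup(G) → towers=[C/A; E/F/D/B] holding=G  ← match
     unstack(A, C) → towers=[C; E/F/D/B; G] holding=A

pickup(G)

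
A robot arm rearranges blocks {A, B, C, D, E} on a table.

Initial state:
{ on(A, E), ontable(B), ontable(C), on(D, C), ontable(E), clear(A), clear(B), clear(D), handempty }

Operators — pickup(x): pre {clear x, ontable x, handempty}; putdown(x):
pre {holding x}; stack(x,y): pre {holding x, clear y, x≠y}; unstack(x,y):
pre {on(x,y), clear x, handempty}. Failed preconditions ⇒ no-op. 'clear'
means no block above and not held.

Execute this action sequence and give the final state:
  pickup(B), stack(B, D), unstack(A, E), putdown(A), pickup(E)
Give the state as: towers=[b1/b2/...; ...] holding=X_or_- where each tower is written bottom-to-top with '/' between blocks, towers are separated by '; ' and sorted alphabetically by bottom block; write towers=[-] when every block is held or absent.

step 1 (pickup(B)): towers=[C/D; E/A] holding=B
step 2 (stack(B, D)): towers=[C/D/B; E/A] holding=-
step 3 (unstack(A, E)): towers=[C/D/B; E] holding=A
step 4 (putdown(A)): towers=[A; C/D/B; E] holding=-
step 5 (pickup(E)): towers=[A; C/D/B] holding=E

towers=[A; C/D/B] holding=E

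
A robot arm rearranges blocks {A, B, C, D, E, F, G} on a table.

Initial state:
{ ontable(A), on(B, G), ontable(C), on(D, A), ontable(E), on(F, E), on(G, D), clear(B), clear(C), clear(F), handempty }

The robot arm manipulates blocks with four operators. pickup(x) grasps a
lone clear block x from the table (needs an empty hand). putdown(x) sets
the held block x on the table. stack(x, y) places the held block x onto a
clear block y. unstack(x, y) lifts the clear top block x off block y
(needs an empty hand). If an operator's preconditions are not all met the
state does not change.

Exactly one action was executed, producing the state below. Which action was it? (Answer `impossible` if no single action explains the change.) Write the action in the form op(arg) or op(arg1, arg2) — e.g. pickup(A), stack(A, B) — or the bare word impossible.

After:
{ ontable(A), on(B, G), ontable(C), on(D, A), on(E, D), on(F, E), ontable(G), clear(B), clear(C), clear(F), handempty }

impossible

target: towers=[A/D/E/F; C; G/B] holding=-
     unstack(B, G) → towers=[A/D/G; C; E/F] holding=B
     unstack(F, E) → towers=[A/D/G/B; C; E] holding=F
         pickup(C) → towers=[A/D/G/B; E/F] holding=C
none of the 3 applicable actions match → impossible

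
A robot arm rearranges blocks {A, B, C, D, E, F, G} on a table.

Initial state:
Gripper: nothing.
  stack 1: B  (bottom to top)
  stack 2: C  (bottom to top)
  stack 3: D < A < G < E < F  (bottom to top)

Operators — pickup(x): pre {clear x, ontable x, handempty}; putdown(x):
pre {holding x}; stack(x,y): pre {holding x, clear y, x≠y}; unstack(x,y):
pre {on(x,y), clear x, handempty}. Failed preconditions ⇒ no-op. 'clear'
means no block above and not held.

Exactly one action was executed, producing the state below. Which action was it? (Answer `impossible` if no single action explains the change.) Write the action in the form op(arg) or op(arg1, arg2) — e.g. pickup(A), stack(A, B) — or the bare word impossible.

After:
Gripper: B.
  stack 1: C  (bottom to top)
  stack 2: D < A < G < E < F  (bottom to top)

target: towers=[C; D/A/G/E/F] holding=B
         pickup(B) → towers=[C; D/A/G/E/F] holding=B  ← match
     unstack(F, E) → towers=[B; C; D/A/G/E] holding=F
         pickup(C) → towers=[B; D/A/G/E/F] holding=C

pickup(B)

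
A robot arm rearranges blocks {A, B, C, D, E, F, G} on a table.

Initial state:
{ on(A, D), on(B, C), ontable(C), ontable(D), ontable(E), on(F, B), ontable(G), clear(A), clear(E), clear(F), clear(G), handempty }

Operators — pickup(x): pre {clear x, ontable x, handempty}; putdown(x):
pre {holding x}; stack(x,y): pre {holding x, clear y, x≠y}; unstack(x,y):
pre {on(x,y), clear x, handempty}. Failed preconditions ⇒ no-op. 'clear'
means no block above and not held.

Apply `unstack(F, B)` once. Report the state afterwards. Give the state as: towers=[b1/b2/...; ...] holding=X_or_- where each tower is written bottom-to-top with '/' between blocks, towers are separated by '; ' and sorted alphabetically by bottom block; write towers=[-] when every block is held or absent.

towers=[C/B; D/A; E; G] holding=F

before: towers=[C/B/F; D/A; E; G] holding=-
pre[unstack(F, B)]: on(F,B) yes, clear(F) yes, handempty yes
all met → apply unstack(F, B)
after:  towers=[C/B; D/A; E; G] holding=F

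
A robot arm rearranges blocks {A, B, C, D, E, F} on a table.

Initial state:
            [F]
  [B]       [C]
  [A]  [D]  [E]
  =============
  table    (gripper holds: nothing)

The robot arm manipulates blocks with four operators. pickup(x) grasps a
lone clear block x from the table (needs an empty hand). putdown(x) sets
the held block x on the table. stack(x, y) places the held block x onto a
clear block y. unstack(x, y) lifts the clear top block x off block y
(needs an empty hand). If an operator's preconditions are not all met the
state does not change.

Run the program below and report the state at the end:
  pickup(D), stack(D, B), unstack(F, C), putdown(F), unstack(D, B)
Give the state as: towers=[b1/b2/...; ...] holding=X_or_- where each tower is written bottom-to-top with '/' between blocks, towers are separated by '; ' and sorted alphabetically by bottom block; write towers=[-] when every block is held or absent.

step 1 (pickup(D)): towers=[A/B; E/C/F] holding=D
step 2 (stack(D, B)): towers=[A/B/D; E/C/F] holding=-
step 3 (unstack(F, C)): towers=[A/B/D; E/C] holding=F
step 4 (putdown(F)): towers=[A/B/D; E/C; F] holding=-
step 5 (unstack(D, B)): towers=[A/B; E/C; F] holding=D

towers=[A/B; E/C; F] holding=D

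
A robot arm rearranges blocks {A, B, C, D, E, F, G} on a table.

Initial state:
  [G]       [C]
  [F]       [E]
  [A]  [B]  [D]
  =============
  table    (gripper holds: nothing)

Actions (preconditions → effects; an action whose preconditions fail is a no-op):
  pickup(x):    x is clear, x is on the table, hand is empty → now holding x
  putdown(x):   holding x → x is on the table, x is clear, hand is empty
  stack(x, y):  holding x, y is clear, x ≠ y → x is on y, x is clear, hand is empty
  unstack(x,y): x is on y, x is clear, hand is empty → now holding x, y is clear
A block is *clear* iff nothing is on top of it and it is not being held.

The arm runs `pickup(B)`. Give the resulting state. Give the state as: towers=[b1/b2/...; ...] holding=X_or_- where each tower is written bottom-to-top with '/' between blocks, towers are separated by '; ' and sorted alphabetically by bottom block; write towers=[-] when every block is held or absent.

before: towers=[A/F/G; B; D/E/C] holding=-
pre[pickup(B)]: clear(B) yes, ontable(B) yes, handempty yes
all met → apply pickup(B)
after:  towers=[A/F/G; D/E/C] holding=B

towers=[A/F/G; D/E/C] holding=B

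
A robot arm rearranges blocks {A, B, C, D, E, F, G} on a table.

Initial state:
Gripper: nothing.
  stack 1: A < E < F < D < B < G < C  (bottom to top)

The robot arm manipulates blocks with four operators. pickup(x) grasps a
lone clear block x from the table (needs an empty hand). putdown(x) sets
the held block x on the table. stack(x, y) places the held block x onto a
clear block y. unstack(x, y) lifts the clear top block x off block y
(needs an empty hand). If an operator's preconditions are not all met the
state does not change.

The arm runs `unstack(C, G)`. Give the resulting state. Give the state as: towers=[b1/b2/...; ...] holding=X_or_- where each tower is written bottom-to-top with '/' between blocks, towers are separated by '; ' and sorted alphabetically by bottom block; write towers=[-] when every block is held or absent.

towers=[A/E/F/D/B/G] holding=C

before: towers=[A/E/F/D/B/G/C] holding=-
pre[unstack(C, G)]: on(C,G) ok, clear(C) ok, handempty ok
all met → apply unstack(C, G)
after:  towers=[A/E/F/D/B/G] holding=C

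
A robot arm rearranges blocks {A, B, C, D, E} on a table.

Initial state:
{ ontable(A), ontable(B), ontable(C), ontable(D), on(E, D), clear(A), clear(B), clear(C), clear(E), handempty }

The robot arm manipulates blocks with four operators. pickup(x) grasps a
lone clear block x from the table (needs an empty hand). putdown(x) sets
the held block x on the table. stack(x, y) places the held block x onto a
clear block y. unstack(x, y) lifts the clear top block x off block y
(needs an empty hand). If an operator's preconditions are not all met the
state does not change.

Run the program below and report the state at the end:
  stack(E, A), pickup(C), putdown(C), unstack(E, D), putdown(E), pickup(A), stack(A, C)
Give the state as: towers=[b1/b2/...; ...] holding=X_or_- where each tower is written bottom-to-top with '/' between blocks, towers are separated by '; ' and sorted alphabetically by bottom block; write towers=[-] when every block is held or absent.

step 1 (stack(E, A)) [no-op]: towers=[A; B; C; D/E] holding=-
step 2 (pickup(C)): towers=[A; B; D/E] holding=C
step 3 (putdown(C)): towers=[A; B; C; D/E] holding=-
step 4 (unstack(E, D)): towers=[A; B; C; D] holding=E
step 5 (putdown(E)): towers=[A; B; C; D; E] holding=-
step 6 (pickup(A)): towers=[B; C; D; E] holding=A
step 7 (stack(A, C)): towers=[B; C/A; D; E] holding=-

towers=[B; C/A; D; E] holding=-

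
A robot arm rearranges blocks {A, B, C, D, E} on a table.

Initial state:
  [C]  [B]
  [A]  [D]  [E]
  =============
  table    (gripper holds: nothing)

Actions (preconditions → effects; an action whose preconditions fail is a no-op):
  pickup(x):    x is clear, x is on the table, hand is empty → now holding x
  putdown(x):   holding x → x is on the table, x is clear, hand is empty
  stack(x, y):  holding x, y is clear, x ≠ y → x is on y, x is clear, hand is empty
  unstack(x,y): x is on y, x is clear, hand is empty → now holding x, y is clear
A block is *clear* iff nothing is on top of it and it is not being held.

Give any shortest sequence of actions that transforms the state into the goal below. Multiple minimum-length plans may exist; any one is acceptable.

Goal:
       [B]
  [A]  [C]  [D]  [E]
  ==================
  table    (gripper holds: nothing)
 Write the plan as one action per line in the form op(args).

unstack(C, A)
putdown(C)
unstack(B, D)
stack(B, C)

step 1 (unstack(C, A)): towers=[A; D/B; E] holding=C
step 2 (putdown(C)): towers=[A; C; D/B; E] holding=-
step 3 (unstack(B, D)): towers=[A; C; D; E] holding=B
step 4 (stack(B, C)): towers=[A; C/B; D; E] holding=-
goal check: towers=[A; C/B; D; E] holding=- — reached (length 4, optimal by BFS)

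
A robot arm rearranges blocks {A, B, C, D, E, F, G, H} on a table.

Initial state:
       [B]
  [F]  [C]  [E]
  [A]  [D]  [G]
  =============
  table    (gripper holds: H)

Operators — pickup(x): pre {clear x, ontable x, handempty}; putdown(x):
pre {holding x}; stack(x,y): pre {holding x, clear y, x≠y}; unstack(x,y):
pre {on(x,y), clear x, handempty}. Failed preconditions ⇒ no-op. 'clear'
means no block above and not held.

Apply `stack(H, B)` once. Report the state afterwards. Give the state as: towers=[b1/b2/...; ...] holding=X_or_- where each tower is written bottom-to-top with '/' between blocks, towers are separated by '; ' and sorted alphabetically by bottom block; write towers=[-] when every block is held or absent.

towers=[A/F; D/C/B/H; G/E] holding=-

before: towers=[A/F; D/C/B; G/E] holding=H
pre[stack(H, B)]: holding(H) ✓, clear(B) ✓, H≠B ✓
all met → apply stack(H, B)
after:  towers=[A/F; D/C/B/H; G/E] holding=-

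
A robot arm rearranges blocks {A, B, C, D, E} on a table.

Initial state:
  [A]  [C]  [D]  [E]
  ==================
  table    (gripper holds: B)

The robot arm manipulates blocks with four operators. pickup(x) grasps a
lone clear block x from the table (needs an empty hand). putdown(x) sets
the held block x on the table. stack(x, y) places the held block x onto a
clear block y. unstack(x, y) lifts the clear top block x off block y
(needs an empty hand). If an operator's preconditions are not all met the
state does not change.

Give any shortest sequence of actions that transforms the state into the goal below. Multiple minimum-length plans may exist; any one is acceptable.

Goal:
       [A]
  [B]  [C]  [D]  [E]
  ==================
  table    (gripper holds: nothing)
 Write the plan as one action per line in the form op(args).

step 1 (putdown(B)): towers=[A; B; C; D; E] holding=-
step 2 (pickup(A)): towers=[B; C; D; E] holding=A
step 3 (stack(A, C)): towers=[B; C/A; D; E] holding=-
goal check: towers=[B; C/A; D; E] holding=- — reached (length 3, optimal by BFS)

putdown(B)
pickup(A)
stack(A, C)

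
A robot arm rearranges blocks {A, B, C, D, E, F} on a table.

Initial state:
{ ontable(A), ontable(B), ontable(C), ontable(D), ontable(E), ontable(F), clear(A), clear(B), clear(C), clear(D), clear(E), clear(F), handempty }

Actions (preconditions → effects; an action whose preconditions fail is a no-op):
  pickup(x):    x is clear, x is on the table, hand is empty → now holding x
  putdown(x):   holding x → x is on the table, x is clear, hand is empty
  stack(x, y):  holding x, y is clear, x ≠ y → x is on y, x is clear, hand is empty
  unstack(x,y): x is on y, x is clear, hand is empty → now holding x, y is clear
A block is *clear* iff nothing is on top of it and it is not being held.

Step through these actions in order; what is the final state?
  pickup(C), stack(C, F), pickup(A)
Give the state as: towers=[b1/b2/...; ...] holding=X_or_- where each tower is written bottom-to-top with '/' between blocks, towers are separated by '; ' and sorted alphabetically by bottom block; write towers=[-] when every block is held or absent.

towers=[B; D; E; F/C] holding=A

step 1 (pickup(C)): towers=[A; B; D; E; F] holding=C
step 2 (stack(C, F)): towers=[A; B; D; E; F/C] holding=-
step 3 (pickup(A)): towers=[B; D; E; F/C] holding=A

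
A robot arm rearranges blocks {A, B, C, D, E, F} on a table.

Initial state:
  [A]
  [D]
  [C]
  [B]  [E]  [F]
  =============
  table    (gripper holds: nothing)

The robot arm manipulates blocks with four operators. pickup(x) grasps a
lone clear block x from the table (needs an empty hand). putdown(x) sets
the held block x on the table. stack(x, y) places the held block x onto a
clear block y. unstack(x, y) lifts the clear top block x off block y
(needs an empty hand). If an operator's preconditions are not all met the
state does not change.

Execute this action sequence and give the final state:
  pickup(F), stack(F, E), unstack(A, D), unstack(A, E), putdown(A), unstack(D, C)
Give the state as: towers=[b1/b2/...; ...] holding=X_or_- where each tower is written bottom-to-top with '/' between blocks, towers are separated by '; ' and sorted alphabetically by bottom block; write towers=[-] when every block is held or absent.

step 1 (pickup(F)): towers=[B/C/D/A; E] holding=F
step 2 (stack(F, E)): towers=[B/C/D/A; E/F] holding=-
step 3 (unstack(A, D)): towers=[B/C/D; E/F] holding=A
step 4 (unstack(A, E)) [no-op]: towers=[B/C/D; E/F] holding=A
step 5 (putdown(A)): towers=[A; B/C/D; E/F] holding=-
step 6 (unstack(D, C)): towers=[A; B/C; E/F] holding=D

towers=[A; B/C; E/F] holding=D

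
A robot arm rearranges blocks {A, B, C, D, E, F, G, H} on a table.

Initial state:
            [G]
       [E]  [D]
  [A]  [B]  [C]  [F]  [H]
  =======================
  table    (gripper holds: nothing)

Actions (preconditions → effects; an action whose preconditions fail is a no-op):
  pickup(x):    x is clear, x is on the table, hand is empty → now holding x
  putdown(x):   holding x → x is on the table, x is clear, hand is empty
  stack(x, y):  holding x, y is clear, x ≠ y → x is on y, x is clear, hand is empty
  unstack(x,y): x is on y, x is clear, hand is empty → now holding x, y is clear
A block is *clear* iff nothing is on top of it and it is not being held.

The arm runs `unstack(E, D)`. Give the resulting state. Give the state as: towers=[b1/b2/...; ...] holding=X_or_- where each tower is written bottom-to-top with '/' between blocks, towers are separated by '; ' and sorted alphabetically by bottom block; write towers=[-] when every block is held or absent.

towers=[A; B/E; C/D/G; F; H] holding=-

before: towers=[A; B/E; C/D/G; F; H] holding=-
pre[unstack(E, D)]: on(E,D) fail, clear(E) ok, handempty ok
on(E,D) unmet → unstack(E, D) is a no-op
after:  towers=[A; B/E; C/D/G; F; H] holding=-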